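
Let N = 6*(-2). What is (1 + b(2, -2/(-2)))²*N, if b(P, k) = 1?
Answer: -48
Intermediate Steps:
N = -12
(1 + b(2, -2/(-2)))²*N = (1 + 1)²*(-12) = 2²*(-12) = 4*(-12) = -48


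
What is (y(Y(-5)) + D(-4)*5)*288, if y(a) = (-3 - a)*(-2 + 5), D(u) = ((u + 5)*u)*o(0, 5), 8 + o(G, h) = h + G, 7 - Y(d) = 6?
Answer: 13824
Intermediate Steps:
Y(d) = 1 (Y(d) = 7 - 1*6 = 7 - 6 = 1)
o(G, h) = -8 + G + h (o(G, h) = -8 + (h + G) = -8 + (G + h) = -8 + G + h)
D(u) = -3*u*(5 + u) (D(u) = ((u + 5)*u)*(-8 + 0 + 5) = ((5 + u)*u)*(-3) = (u*(5 + u))*(-3) = -3*u*(5 + u))
y(a) = -9 - 3*a (y(a) = (-3 - a)*3 = -9 - 3*a)
(y(Y(-5)) + D(-4)*5)*288 = ((-9 - 3*1) - 3*(-4)*(5 - 4)*5)*288 = ((-9 - 3) - 3*(-4)*1*5)*288 = (-12 + 12*5)*288 = (-12 + 60)*288 = 48*288 = 13824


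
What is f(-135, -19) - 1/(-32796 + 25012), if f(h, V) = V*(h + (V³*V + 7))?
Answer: -19255023927/7784 ≈ -2.4737e+6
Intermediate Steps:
f(h, V) = V*(7 + h + V⁴) (f(h, V) = V*(h + (V⁴ + 7)) = V*(h + (7 + V⁴)) = V*(7 + h + V⁴))
f(-135, -19) - 1/(-32796 + 25012) = -19*(7 - 135 + (-19)⁴) - 1/(-32796 + 25012) = -19*(7 - 135 + 130321) - 1/(-7784) = -19*130193 - 1*(-1/7784) = -2473667 + 1/7784 = -19255023927/7784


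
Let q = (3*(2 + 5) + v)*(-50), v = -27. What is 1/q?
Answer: 1/300 ≈ 0.0033333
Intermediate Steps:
q = 300 (q = (3*(2 + 5) - 27)*(-50) = (3*7 - 27)*(-50) = (21 - 27)*(-50) = -6*(-50) = 300)
1/q = 1/300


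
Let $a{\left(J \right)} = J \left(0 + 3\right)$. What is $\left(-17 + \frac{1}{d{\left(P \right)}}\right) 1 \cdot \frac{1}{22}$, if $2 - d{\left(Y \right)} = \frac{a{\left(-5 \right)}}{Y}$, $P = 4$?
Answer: $- \frac{387}{506} \approx -0.76482$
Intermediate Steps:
$a{\left(J \right)} = 3 J$ ($a{\left(J \right)} = J 3 = 3 J$)
$d{\left(Y \right)} = 2 + \frac{15}{Y}$ ($d{\left(Y \right)} = 2 - \frac{3 \left(-5\right)}{Y} = 2 - - \frac{15}{Y} = 2 + \frac{15}{Y}$)
$\left(-17 + \frac{1}{d{\left(P \right)}}\right) 1 \cdot \frac{1}{22} = \left(-17 + \frac{1}{2 + \frac{15}{4}}\right) 1 \cdot \frac{1}{22} = \left(-17 + \frac{1}{2 + 15 \cdot \frac{1}{4}}\right) 1 \cdot \frac{1}{22} = \left(-17 + \frac{1}{2 + \frac{15}{4}}\right) \frac{1}{22} = \left(-17 + \frac{1}{\frac{23}{4}}\right) \frac{1}{22} = \left(-17 + \frac{4}{23}\right) \frac{1}{22} = \left(- \frac{387}{23}\right) \frac{1}{22} = - \frac{387}{506}$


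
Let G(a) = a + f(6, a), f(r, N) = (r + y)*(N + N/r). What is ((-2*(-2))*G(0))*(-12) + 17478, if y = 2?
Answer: 17478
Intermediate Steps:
f(r, N) = (2 + r)*(N + N/r) (f(r, N) = (r + 2)*(N + N/r) = (2 + r)*(N + N/r))
G(a) = 31*a/3 (G(a) = a + a*(2 + 6*(3 + 6))/6 = a + a*(⅙)*(2 + 6*9) = a + a*(⅙)*(2 + 54) = a + a*(⅙)*56 = a + 28*a/3 = 31*a/3)
((-2*(-2))*G(0))*(-12) + 17478 = ((-2*(-2))*((31/3)*0))*(-12) + 17478 = (4*0)*(-12) + 17478 = 0*(-12) + 17478 = 0 + 17478 = 17478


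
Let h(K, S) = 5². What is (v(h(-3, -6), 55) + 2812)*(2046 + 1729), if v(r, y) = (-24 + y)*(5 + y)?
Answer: 17636800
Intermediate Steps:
h(K, S) = 25
(v(h(-3, -6), 55) + 2812)*(2046 + 1729) = ((-120 + 55² - 19*55) + 2812)*(2046 + 1729) = ((-120 + 3025 - 1045) + 2812)*3775 = (1860 + 2812)*3775 = 4672*3775 = 17636800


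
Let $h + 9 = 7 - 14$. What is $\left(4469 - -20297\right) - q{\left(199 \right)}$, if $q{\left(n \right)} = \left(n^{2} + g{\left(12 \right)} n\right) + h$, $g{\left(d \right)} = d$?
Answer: $-17207$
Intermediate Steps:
$h = -16$ ($h = -9 + \left(7 - 14\right) = -9 - 7 = -16$)
$q{\left(n \right)} = -16 + n^{2} + 12 n$ ($q{\left(n \right)} = \left(n^{2} + 12 n\right) - 16 = -16 + n^{2} + 12 n$)
$\left(4469 - -20297\right) - q{\left(199 \right)} = \left(4469 - -20297\right) - \left(-16 + 199^{2} + 12 \cdot 199\right) = \left(4469 + 20297\right) - \left(-16 + 39601 + 2388\right) = 24766 - 41973 = -17207$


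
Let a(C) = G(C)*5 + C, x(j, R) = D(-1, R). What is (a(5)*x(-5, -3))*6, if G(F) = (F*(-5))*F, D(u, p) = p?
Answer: 11160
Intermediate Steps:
x(j, R) = R
G(F) = -5*F² (G(F) = (-5*F)*F = -5*F²)
a(C) = C - 25*C² (a(C) = -5*C²*5 + C = -25*C² + C = C - 25*C²)
(a(5)*x(-5, -3))*6 = ((5*(1 - 25*5))*(-3))*6 = ((5*(1 - 125))*(-3))*6 = ((5*(-124))*(-3))*6 = -620*(-3)*6 = 1860*6 = 11160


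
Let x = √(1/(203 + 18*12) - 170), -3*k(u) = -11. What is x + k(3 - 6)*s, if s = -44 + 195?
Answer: 1661/3 + I*√29844951/419 ≈ 553.67 + 13.038*I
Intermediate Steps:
k(u) = 11/3 (k(u) = -⅓*(-11) = 11/3)
s = 151
x = I*√29844951/419 (x = √(1/(203 + 216) - 170) = √(1/419 - 170) = √(-71229/419) = I*√29844951/419 ≈ 13.038*I)
x + k(3 - 6)*s = I*√29844951/419 + (11/3)*151 = I*√29844951/419 + 1661/3 = 1661/3 + I*√29844951/419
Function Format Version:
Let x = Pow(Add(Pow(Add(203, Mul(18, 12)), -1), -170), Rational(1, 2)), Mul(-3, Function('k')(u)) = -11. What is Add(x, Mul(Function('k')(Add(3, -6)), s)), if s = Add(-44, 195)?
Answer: Add(Rational(1661, 3), Mul(Rational(1, 419), I, Pow(29844951, Rational(1, 2)))) ≈ Add(553.67, Mul(13.038, I))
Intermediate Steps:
Function('k')(u) = Rational(11, 3) (Function('k')(u) = Mul(Rational(-1, 3), -11) = Rational(11, 3))
s = 151
x = Mul(Rational(1, 419), I, Pow(29844951, Rational(1, 2))) (x = Pow(Add(Pow(Add(203, 216), -1), -170), Rational(1, 2)) = Pow(Add(Pow(419, -1), -170), Rational(1, 2)) = Pow(Add(Rational(1, 419), -170), Rational(1, 2)) = Pow(Rational(-71229, 419), Rational(1, 2)) = Mul(Rational(1, 419), I, Pow(29844951, Rational(1, 2))) ≈ Mul(13.038, I))
Add(x, Mul(Function('k')(Add(3, -6)), s)) = Add(Mul(Rational(1, 419), I, Pow(29844951, Rational(1, 2))), Mul(Rational(11, 3), 151)) = Add(Mul(Rational(1, 419), I, Pow(29844951, Rational(1, 2))), Rational(1661, 3)) = Add(Rational(1661, 3), Mul(Rational(1, 419), I, Pow(29844951, Rational(1, 2))))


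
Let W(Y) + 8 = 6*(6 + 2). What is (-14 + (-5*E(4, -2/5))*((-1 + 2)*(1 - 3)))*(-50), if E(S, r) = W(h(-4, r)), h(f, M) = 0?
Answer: -19300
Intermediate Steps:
W(Y) = 40 (W(Y) = -8 + 6*(6 + 2) = -8 + 6*8 = -8 + 48 = 40)
E(S, r) = 40
(-14 + (-5*E(4, -2/5))*((-1 + 2)*(1 - 3)))*(-50) = (-14 + (-5*40)*((-1 + 2)*(1 - 3)))*(-50) = (-14 - 200*(-2))*(-50) = (-14 + 400)*(-50) = 386*(-50) = -19300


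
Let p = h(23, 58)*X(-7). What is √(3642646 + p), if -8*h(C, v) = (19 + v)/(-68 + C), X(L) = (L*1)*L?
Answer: √13113563330/60 ≈ 1908.6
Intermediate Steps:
X(L) = L² (X(L) = L*L = L²)
h(C, v) = -(19 + v)/(8*(-68 + C))
p = 3773/360 (p = ((-19 - 1*58)/(8*(-68 + 23)))*(-7)² = ((⅛)*(-19 - 58)/(-45))*49 = ((⅛)*(-1/45)*(-77))*49 = (77/360)*49 = 3773/360 ≈ 10.481)
√(3642646 + p) = √(3642646 + 3773/360) = √(1311356333/360) = √13113563330/60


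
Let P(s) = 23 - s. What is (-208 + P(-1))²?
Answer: 33856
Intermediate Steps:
(-208 + P(-1))² = (-208 + (23 - 1*(-1)))² = (-208 + (23 + 1))² = (-208 + 24)² = (-184)² = 33856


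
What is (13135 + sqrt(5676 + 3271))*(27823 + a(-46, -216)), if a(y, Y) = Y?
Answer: 362617945 + 27607*sqrt(8947) ≈ 3.6523e+8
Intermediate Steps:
(13135 + sqrt(5676 + 3271))*(27823 + a(-46, -216)) = (13135 + sqrt(5676 + 3271))*(27823 - 216) = (13135 + sqrt(8947))*27607 = 362617945 + 27607*sqrt(8947)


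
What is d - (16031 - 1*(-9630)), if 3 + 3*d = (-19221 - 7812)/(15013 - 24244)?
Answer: -236876911/9231 ≈ -25661.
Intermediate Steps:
d = -220/9231 (d = -1 + ((-19221 - 7812)/(15013 - 24244))/3 = -1 + (-27033/(-9231))/3 = -1 + (-27033*(-1/9231))/3 = -1 + (1/3)*(9011/3077) = -1 + 9011/9231 = -220/9231 ≈ -0.023833)
d - (16031 - 1*(-9630)) = -220/9231 - (16031 - 1*(-9630)) = -220/9231 - (16031 + 9630) = -220/9231 - 1*25661 = -220/9231 - 25661 = -236876911/9231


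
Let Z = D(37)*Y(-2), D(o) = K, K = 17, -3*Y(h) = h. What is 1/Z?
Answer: 3/34 ≈ 0.088235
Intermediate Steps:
Y(h) = -h/3
D(o) = 17
Z = 34/3 (Z = 17*(-⅓*(-2)) = 17*(⅔) = 34/3 ≈ 11.333)
1/Z = 1/(34/3) = 3/34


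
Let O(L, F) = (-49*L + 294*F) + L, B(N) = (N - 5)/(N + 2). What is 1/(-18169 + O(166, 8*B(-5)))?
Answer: -1/18297 ≈ -5.4654e-5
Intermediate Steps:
B(N) = (-5 + N)/(2 + N)
O(L, F) = -48*L + 294*F
1/(-18169 + O(166, 8*B(-5))) = 1/(-18169 + (-48*166 + 294*(8*((-5 - 5)/(2 - 5))))) = 1/(-18169 + (-7968 + 294*(8*(-10/(-3))))) = 1/(-18169 + (-7968 + 294*(8*(-⅓*(-10))))) = 1/(-18169 + (-7968 + 294*(8*(10/3)))) = 1/(-18169 + (-7968 + 294*(80/3))) = 1/(-18169 + (-7968 + 7840)) = 1/(-18169 - 128) = 1/(-18297) = -1/18297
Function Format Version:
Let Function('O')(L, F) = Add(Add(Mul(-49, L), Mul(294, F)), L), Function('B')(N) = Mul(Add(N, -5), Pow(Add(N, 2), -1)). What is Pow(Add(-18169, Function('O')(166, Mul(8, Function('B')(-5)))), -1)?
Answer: Rational(-1, 18297) ≈ -5.4654e-5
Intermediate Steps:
Function('B')(N) = Mul(Pow(Add(2, N), -1), Add(-5, N)) (Function('B')(N) = Mul(Add(-5, N), Pow(Add(2, N), -1)) = Mul(Pow(Add(2, N), -1), Add(-5, N)))
Function('O')(L, F) = Add(Mul(-48, L), Mul(294, F))
Pow(Add(-18169, Function('O')(166, Mul(8, Function('B')(-5)))), -1) = Pow(Add(-18169, Add(Mul(-48, 166), Mul(294, Mul(8, Mul(Pow(Add(2, -5), -1), Add(-5, -5)))))), -1) = Pow(Add(-18169, Add(-7968, Mul(294, Mul(8, Mul(Pow(-3, -1), -10))))), -1) = Pow(Add(-18169, Add(-7968, Mul(294, Mul(8, Mul(Rational(-1, 3), -10))))), -1) = Pow(Add(-18169, Add(-7968, Mul(294, Mul(8, Rational(10, 3))))), -1) = Pow(Add(-18169, Add(-7968, Mul(294, Rational(80, 3)))), -1) = Pow(Add(-18169, Add(-7968, 7840)), -1) = Pow(Add(-18169, -128), -1) = Pow(-18297, -1) = Rational(-1, 18297)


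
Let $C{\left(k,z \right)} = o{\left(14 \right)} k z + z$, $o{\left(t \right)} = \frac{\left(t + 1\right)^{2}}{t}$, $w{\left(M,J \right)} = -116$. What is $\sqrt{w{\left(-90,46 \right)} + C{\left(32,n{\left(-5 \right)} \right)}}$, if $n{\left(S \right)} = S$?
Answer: $\frac{i \sqrt{131929}}{7} \approx 51.889 i$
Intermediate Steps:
$o{\left(t \right)} = \frac{\left(1 + t\right)^{2}}{t}$
$C{\left(k,z \right)} = z + \frac{225 k z}{14}$ ($C{\left(k,z \right)} = \frac{\left(1 + 14\right)^{2}}{14} k z + z = \frac{15^{2}}{14} k z + z = \frac{1}{14} \cdot 225 k z + z = \frac{225 k}{14} z + z = \frac{225 k z}{14} + z = z + \frac{225 k z}{14}$)
$\sqrt{w{\left(-90,46 \right)} + C{\left(32,n{\left(-5 \right)} \right)}} = \sqrt{-116 + \frac{1}{14} \left(-5\right) \left(14 + 225 \cdot 32\right)} = \sqrt{-116 + \frac{1}{14} \left(-5\right) \left(14 + 7200\right)} = \sqrt{-116 + \frac{1}{14} \left(-5\right) 7214} = \sqrt{-116 - \frac{18035}{7}} = \sqrt{- \frac{18847}{7}} = \frac{i \sqrt{131929}}{7}$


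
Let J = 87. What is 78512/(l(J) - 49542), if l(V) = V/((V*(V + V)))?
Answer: -13661088/8620307 ≈ -1.5848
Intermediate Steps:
l(V) = 1/(2*V) (l(V) = V/((V*(2*V))) = V/((2*V**2)) = V*(1/(2*V**2)) = 1/(2*V))
78512/(l(J) - 49542) = 78512/((1/2)/87 - 49542) = 78512/((1/2)*(1/87) - 49542) = 78512/(1/174 - 49542) = 78512/(-8620307/174) = 78512*(-174/8620307) = -13661088/8620307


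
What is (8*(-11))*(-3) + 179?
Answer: 443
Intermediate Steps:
(8*(-11))*(-3) + 179 = -88*(-3) + 179 = 264 + 179 = 443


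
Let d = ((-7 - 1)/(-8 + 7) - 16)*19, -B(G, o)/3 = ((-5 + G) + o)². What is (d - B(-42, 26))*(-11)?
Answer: -12881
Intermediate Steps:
B(G, o) = -3*(-5 + G + o)² (B(G, o) = -3*((-5 + G) + o)² = -3*(-5 + G + o)²)
d = -152 (d = (-8/(-1) - 16)*19 = (-8*(-1) - 16)*19 = (8 - 16)*19 = -8*19 = -152)
(d - B(-42, 26))*(-11) = (-152 - (-3)*(-5 - 42 + 26)²)*(-11) = (-152 - (-3)*(-21)²)*(-11) = (-152 - (-3)*441)*(-11) = (-152 - 1*(-1323))*(-11) = (-152 + 1323)*(-11) = 1171*(-11) = -12881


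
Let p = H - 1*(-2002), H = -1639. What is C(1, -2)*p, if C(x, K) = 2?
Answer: 726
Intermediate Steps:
p = 363 (p = -1639 - 1*(-2002) = -1639 + 2002 = 363)
C(1, -2)*p = 2*363 = 726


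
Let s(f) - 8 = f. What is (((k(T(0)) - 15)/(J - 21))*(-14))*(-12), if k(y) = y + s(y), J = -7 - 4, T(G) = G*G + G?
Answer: 147/4 ≈ 36.750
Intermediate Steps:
T(G) = G + G² (T(G) = G² + G = G + G²)
s(f) = 8 + f
J = -11
k(y) = 8 + 2*y (k(y) = y + (8 + y) = 8 + 2*y)
(((k(T(0)) - 15)/(J - 21))*(-14))*(-12) = ((((8 + 2*(0*(1 + 0))) - 15)/(-11 - 21))*(-14))*(-12) = ((((8 + 2*(0*1)) - 15)/(-32))*(-14))*(-12) = ((((8 + 2*0) - 15)*(-1/32))*(-14))*(-12) = ((((8 + 0) - 15)*(-1/32))*(-14))*(-12) = (((8 - 15)*(-1/32))*(-14))*(-12) = (-7*(-1/32)*(-14))*(-12) = ((7/32)*(-14))*(-12) = -49/16*(-12) = 147/4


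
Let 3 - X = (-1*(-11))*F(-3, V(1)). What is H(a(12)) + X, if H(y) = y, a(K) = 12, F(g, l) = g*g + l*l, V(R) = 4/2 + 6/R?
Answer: -788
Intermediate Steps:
V(R) = 2 + 6/R (V(R) = 4*(½) + 6/R = 2 + 6/R)
F(g, l) = g² + l²
X = -800 (X = 3 - (-1*(-11))*((-3)² + (2 + 6/1)²) = 3 - 11*(9 + (2 + 6*1)²) = 3 - 11*(9 + (2 + 6)²) = 3 - 11*(9 + 8²) = 3 - 11*(9 + 64) = 3 - 11*73 = 3 - 1*803 = 3 - 803 = -800)
H(a(12)) + X = 12 - 800 = -788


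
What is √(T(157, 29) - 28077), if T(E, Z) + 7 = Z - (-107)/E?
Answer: 12*I*√4802159/157 ≈ 167.49*I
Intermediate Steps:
T(E, Z) = -7 + Z + 107/E (T(E, Z) = -7 + (Z - (-107)/E) = -7 + (Z + 107/E) = -7 + Z + 107/E)
√(T(157, 29) - 28077) = √((-7 + 29 + 107/157) - 28077) = √(3561/157 - 28077) = √(-4404528/157) = 12*I*√4802159/157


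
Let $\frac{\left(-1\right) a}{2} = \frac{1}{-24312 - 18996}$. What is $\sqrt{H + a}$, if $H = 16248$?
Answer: $\frac{\sqrt{846513068358}}{7218} \approx 127.47$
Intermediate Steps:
$a = \frac{1}{21654}$ ($a = - \frac{2}{-24312 - 18996} = - \frac{2}{-43308} = \left(-2\right) \left(- \frac{1}{43308}\right) = \frac{1}{21654} \approx 4.6181 \cdot 10^{-5}$)
$\sqrt{H + a} = \sqrt{16248 + \frac{1}{21654}} = \sqrt{\frac{351834193}{21654}} = \frac{\sqrt{846513068358}}{7218}$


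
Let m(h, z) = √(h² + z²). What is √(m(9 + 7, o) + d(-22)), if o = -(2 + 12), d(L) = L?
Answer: √(-22 + 2*√113) ≈ 0.86006*I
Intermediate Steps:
o = -14 (o = -1*14 = -14)
√(m(9 + 7, o) + d(-22)) = √(√((9 + 7)² + (-14)²) - 22) = √(√(16² + 196) - 22) = √(√(256 + 196) - 22) = √(√452 - 22) = √(2*√113 - 22) = √(-22 + 2*√113)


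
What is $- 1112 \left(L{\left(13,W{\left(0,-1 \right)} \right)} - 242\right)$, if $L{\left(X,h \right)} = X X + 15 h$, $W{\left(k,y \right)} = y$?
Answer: $97856$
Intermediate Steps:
$L{\left(X,h \right)} = X^{2} + 15 h$
$- 1112 \left(L{\left(13,W{\left(0,-1 \right)} \right)} - 242\right) = - 1112 \left(\left(13^{2} + 15 \left(-1\right)\right) - 242\right) = - 1112 \left(\left(169 - 15\right) - 242\right) = - 1112 \left(154 - 242\right) = \left(-1112\right) \left(-88\right) = 97856$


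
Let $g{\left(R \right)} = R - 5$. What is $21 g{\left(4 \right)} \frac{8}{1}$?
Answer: $-168$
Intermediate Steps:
$g{\left(R \right)} = -5 + R$
$21 g{\left(4 \right)} \frac{8}{1} = 21 \left(-5 + 4\right) \frac{8}{1} = 21 \left(-1\right) 8 \cdot 1 = \left(-21\right) 8 = -168$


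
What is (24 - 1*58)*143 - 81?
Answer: -4943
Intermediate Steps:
(24 - 1*58)*143 - 81 = (24 - 58)*143 - 81 = -34*143 - 81 = -4862 - 81 = -4943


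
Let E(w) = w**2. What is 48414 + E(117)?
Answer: 62103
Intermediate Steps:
48414 + E(117) = 48414 + 117**2 = 48414 + 13689 = 62103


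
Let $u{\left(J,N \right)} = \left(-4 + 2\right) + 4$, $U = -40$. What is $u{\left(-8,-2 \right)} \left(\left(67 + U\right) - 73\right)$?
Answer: $-92$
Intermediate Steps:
$u{\left(J,N \right)} = 2$ ($u{\left(J,N \right)} = -2 + 4 = 2$)
$u{\left(-8,-2 \right)} \left(\left(67 + U\right) - 73\right) = 2 \left(\left(67 - 40\right) - 73\right) = 2 \left(27 - 73\right) = 2 \left(-46\right) = -92$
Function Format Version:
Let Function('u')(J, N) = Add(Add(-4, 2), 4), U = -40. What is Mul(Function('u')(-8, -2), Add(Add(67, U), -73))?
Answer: -92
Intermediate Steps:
Function('u')(J, N) = 2 (Function('u')(J, N) = Add(-2, 4) = 2)
Mul(Function('u')(-8, -2), Add(Add(67, U), -73)) = Mul(2, Add(Add(67, -40), -73)) = Mul(2, Add(27, -73)) = Mul(2, -46) = -92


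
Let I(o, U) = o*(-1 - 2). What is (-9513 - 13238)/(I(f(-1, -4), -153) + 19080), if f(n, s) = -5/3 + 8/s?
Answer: -22751/19091 ≈ -1.1917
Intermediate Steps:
f(n, s) = -5/3 + 8/s (f(n, s) = -5*⅓ + 8/s = -5/3 + 8/s)
I(o, U) = -3*o (I(o, U) = o*(-3) = -3*o)
(-9513 - 13238)/(I(f(-1, -4), -153) + 19080) = (-9513 - 13238)/(-3*(-5/3 + 8/(-4)) + 19080) = -22751/(-3*(-5/3 + 8*(-¼)) + 19080) = -22751/(-3*(-5/3 - 2) + 19080) = -22751/(-3*(-11/3) + 19080) = -22751/(11 + 19080) = -22751/19091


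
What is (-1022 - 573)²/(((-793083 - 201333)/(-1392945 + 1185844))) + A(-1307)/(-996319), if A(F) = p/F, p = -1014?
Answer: 686084441377211745001/1294917509998128 ≈ 5.2983e+5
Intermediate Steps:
A(F) = -1014/F
(-1022 - 573)²/(((-793083 - 201333)/(-1392945 + 1185844))) + A(-1307)/(-996319) = (-1022 - 573)²/(((-793083 - 201333)/(-1392945 + 1185844))) - 1014/(-1307)/(-996319) = (-1595)²/((-994416/(-207101))) - 1014*(-1/1307)*(-1/996319) = 2544025/((-994416*(-1/207101))) + (1014/1307)*(-1/996319) = 2544025/(994416/207101) - 1014/1302188933 = 2544025*(207101/994416) - 1014/1302188933 = 526870121525/994416 - 1014/1302188933 = 686084441377211745001/1294917509998128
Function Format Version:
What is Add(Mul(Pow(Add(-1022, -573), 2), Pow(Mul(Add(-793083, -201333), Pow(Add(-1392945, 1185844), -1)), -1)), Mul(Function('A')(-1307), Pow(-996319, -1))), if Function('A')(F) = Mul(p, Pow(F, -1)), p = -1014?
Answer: Rational(686084441377211745001, 1294917509998128) ≈ 5.2983e+5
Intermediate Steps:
Function('A')(F) = Mul(-1014, Pow(F, -1))
Add(Mul(Pow(Add(-1022, -573), 2), Pow(Mul(Add(-793083, -201333), Pow(Add(-1392945, 1185844), -1)), -1)), Mul(Function('A')(-1307), Pow(-996319, -1))) = Add(Mul(Pow(Add(-1022, -573), 2), Pow(Mul(Add(-793083, -201333), Pow(Add(-1392945, 1185844), -1)), -1)), Mul(Mul(-1014, Pow(-1307, -1)), Pow(-996319, -1))) = Add(Mul(Pow(-1595, 2), Pow(Mul(-994416, Pow(-207101, -1)), -1)), Mul(Mul(-1014, Rational(-1, 1307)), Rational(-1, 996319))) = Add(Mul(2544025, Pow(Mul(-994416, Rational(-1, 207101)), -1)), Mul(Rational(1014, 1307), Rational(-1, 996319))) = Add(Mul(2544025, Pow(Rational(994416, 207101), -1)), Rational(-1014, 1302188933)) = Add(Mul(2544025, Rational(207101, 994416)), Rational(-1014, 1302188933)) = Add(Rational(526870121525, 994416), Rational(-1014, 1302188933)) = Rational(686084441377211745001, 1294917509998128)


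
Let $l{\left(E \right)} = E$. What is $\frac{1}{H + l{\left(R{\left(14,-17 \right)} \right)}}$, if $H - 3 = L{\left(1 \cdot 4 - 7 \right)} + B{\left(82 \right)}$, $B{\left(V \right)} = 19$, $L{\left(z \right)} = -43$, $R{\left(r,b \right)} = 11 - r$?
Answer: $- \frac{1}{24} \approx -0.041667$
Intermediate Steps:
$H = -21$ ($H = 3 + \left(-43 + 19\right) = 3 - 24 = -21$)
$\frac{1}{H + l{\left(R{\left(14,-17 \right)} \right)}} = \frac{1}{-21 + \left(11 - 14\right)} = \frac{1}{-21 - 3} = \frac{1}{-24} = - \frac{1}{24}$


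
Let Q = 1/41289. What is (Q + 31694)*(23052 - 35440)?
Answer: -16211104867996/41289 ≈ -3.9263e+8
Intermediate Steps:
Q = 1/41289 ≈ 2.4220e-5
(Q + 31694)*(23052 - 35440) = (1/41289 + 31694)*(23052 - 35440) = (1308613567/41289)*(-12388) = -16211104867996/41289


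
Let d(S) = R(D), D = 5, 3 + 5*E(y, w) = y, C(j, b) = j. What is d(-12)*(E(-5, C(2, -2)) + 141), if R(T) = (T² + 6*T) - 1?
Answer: 37638/5 ≈ 7527.6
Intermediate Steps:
E(y, w) = -⅗ + y/5
R(T) = -1 + T² + 6*T
d(S) = 54 (d(S) = -1 + 5² + 6*5 = -1 + 25 + 30 = 54)
d(-12)*(E(-5, C(2, -2)) + 141) = 54*((-⅗ + (⅕)*(-5)) + 141) = 54*((-⅗ - 1) + 141) = 54*(-8/5 + 141) = 54*(697/5) = 37638/5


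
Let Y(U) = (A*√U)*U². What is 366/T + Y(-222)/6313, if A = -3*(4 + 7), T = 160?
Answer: 183/80 - 1626372*I*√222/6313 ≈ 2.2875 - 3838.5*I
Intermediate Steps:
A = -33 (A = -3*11 = -33)
Y(U) = -33*U^(5/2) (Y(U) = (-33*√U)*U² = -33*U^(5/2))
366/T + Y(-222)/6313 = 366/160 - 1626372*I*√222/6313 = 366*(1/160) - 1626372*I*√222*(1/6313) = 183/80 - 1626372*I*√222*(1/6313) = 183/80 - 1626372*I*√222/6313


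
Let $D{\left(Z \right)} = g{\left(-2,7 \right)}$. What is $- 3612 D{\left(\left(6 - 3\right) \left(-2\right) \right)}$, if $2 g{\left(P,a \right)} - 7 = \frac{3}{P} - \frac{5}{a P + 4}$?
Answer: $-10836$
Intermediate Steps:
$g{\left(P,a \right)} = \frac{7}{2} - \frac{5}{2 \left(4 + P a\right)} + \frac{3}{2 P}$ ($g{\left(P,a \right)} = \frac{7}{2} + \frac{\frac{3}{P} - \frac{5}{a P + 4}}{2} = \frac{7}{2} + \frac{\frac{3}{P} - \frac{5}{P a + 4}}{2} = \frac{7}{2} + \frac{\frac{3}{P} - \frac{5}{4 + P a}}{2} = \frac{7}{2} + \frac{- \frac{5}{4 + P a} + \frac{3}{P}}{2} = \frac{7}{2} - \left(- \frac{3}{2 P} + \frac{5}{2 \left(4 + P a\right)}\right) = \frac{7}{2} - \frac{5}{2 \left(4 + P a\right)} + \frac{3}{2 P}$)
$D{\left(Z \right)} = 3$ ($D{\left(Z \right)} = \frac{12 + 23 \left(-2\right) + 3 \left(-2\right) 7 + 7 \cdot 7 \left(-2\right)^{2}}{2 \left(-2\right) \left(4 - 14\right)} = \frac{1}{2} \left(- \frac{1}{2}\right) \frac{1}{4 - 14} \left(12 - 46 - 42 + 7 \cdot 7 \cdot 4\right) = \frac{1}{2} \left(- \frac{1}{2}\right) \frac{1}{-10} \left(12 - 46 - 42 + 196\right) = \frac{1}{2} \left(- \frac{1}{2}\right) \left(- \frac{1}{10}\right) 120 = 3$)
$- 3612 D{\left(\left(6 - 3\right) \left(-2\right) \right)} = \left(-3612\right) 3 = -10836$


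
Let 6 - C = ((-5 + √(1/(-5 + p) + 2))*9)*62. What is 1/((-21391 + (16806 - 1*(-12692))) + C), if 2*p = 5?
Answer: 54515/591886133 + 1116*√10/591886133 ≈ 9.8066e-5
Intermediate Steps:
p = 5/2 (p = (½)*5 = 5/2 ≈ 2.5000)
C = 2796 - 1116*√10/5 (C = 6 - (-5 + √(1/(-5 + 5/2) + 2))*9*62 = 6 - (-5 + √(1/(-5/2) + 2))*9*62 = 6 - (-5 + √(-⅖ + 2))*9*62 = 6 - (-5 + √(8/5))*9*62 = 6 - (-5 + 2*√10/5)*9*62 = 6 - (-45 + 18*√10/5)*62 = 6 - (-2790 + 1116*√10/5) = 6 + (2790 - 1116*√10/5) = 2796 - 1116*√10/5 ≈ 2090.2)
1/((-21391 + (16806 - 1*(-12692))) + C) = 1/((-21391 + (16806 - 1*(-12692))) + (2796 - 1116*√10/5)) = 1/((-21391 + (16806 + 12692)) + (2796 - 1116*√10/5)) = 1/((-21391 + 29498) + (2796 - 1116*√10/5)) = 1/(8107 + (2796 - 1116*√10/5)) = 1/(10903 - 1116*√10/5)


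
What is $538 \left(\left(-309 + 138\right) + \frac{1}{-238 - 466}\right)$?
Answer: $- \frac{32383565}{352} \approx -91999.0$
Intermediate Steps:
$538 \left(\left(-309 + 138\right) + \frac{1}{-238 - 466}\right) = 538 \left(-171 + \frac{1}{-704}\right) = 538 \left(-171 - \frac{1}{704}\right) = 538 \left(- \frac{120385}{704}\right) = - \frac{32383565}{352}$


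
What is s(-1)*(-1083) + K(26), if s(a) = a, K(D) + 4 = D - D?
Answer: 1079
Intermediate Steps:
K(D) = -4 (K(D) = -4 + (D - D) = -4 + 0 = -4)
s(-1)*(-1083) + K(26) = -1*(-1083) - 4 = 1083 - 4 = 1079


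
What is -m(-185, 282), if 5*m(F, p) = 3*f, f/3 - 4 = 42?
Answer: -414/5 ≈ -82.800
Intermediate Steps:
f = 138 (f = 12 + 3*42 = 12 + 126 = 138)
m(F, p) = 414/5 (m(F, p) = (3*138)/5 = (⅕)*414 = 414/5)
-m(-185, 282) = -1*414/5 = -414/5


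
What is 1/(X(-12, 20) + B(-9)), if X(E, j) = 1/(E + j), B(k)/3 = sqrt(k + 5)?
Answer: 8/2305 - 384*I/2305 ≈ 0.0034707 - 0.16659*I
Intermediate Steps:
B(k) = 3*sqrt(5 + k) (B(k) = 3*sqrt(k + 5) = 3*sqrt(5 + k))
1/(X(-12, 20) + B(-9)) = 1/(1/(-12 + 20) + 3*sqrt(5 - 9)) = 1/(1/8 + 3*sqrt(-4)) = 1/(1/8 + 3*(2*I)) = 1/(1/8 + 6*I) = 64*(1/8 - 6*I)/2305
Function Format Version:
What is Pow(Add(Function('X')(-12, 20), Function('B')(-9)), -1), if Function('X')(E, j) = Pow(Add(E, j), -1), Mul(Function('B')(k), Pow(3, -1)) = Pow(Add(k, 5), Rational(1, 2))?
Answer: Add(Rational(8, 2305), Mul(Rational(-384, 2305), I)) ≈ Add(0.0034707, Mul(-0.16659, I))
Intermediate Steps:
Function('B')(k) = Mul(3, Pow(Add(5, k), Rational(1, 2))) (Function('B')(k) = Mul(3, Pow(Add(k, 5), Rational(1, 2))) = Mul(3, Pow(Add(5, k), Rational(1, 2))))
Pow(Add(Function('X')(-12, 20), Function('B')(-9)), -1) = Pow(Add(Pow(Add(-12, 20), -1), Mul(3, Pow(Add(5, -9), Rational(1, 2)))), -1) = Pow(Add(Pow(8, -1), Mul(3, Pow(-4, Rational(1, 2)))), -1) = Pow(Add(Rational(1, 8), Mul(3, Mul(2, I))), -1) = Pow(Add(Rational(1, 8), Mul(6, I)), -1) = Mul(Rational(64, 2305), Add(Rational(1, 8), Mul(-6, I)))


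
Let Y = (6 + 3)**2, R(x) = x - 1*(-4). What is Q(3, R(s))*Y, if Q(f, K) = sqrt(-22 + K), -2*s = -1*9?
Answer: 243*I*sqrt(6)/2 ≈ 297.61*I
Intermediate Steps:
s = 9/2 (s = -(-1)*9/2 = -1/2*(-9) = 9/2 ≈ 4.5000)
R(x) = 4 + x (R(x) = x + 4 = 4 + x)
Y = 81 (Y = 9**2 = 81)
Q(3, R(s))*Y = sqrt(-22 + (4 + 9/2))*81 = sqrt(-22 + 17/2)*81 = sqrt(-27/2)*81 = (3*I*sqrt(6)/2)*81 = 243*I*sqrt(6)/2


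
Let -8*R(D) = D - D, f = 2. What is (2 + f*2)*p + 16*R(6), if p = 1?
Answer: 6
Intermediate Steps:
R(D) = 0 (R(D) = -(D - D)/8 = -⅛*0 = 0)
(2 + f*2)*p + 16*R(6) = (2 + 2*2)*1 + 16*0 = (2 + 4)*1 + 0 = 6*1 + 0 = 6 + 0 = 6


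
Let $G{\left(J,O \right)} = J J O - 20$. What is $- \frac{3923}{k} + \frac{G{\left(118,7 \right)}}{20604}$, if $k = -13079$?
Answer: $\frac{338837971}{67369929} \approx 5.0295$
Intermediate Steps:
$G{\left(J,O \right)} = -20 + O J^{2}$ ($G{\left(J,O \right)} = J^{2} O - 20 = O J^{2} - 20 = -20 + O J^{2}$)
$- \frac{3923}{k} + \frac{G{\left(118,7 \right)}}{20604} = - \frac{3923}{-13079} + \frac{-20 + 7 \cdot 118^{2}}{20604} = \left(-3923\right) \left(- \frac{1}{13079}\right) + \left(-20 + 7 \cdot 13924\right) \frac{1}{20604} = \frac{3923}{13079} + \left(-20 + 97468\right) \frac{1}{20604} = \frac{3923}{13079} + 97448 \cdot \frac{1}{20604} = \frac{3923}{13079} + \frac{24362}{5151} = \frac{338837971}{67369929}$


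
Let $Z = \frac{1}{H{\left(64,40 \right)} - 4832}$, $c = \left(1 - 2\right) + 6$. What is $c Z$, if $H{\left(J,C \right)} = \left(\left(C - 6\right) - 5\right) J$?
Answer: $- \frac{5}{2976} \approx -0.0016801$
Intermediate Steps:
$c = 5$ ($c = -1 + 6 = 5$)
$H{\left(J,C \right)} = J \left(-11 + C\right)$ ($H{\left(J,C \right)} = \left(\left(C - 6\right) - 5\right) J = \left(\left(-6 + C\right) - 5\right) J = \left(-11 + C\right) J = J \left(-11 + C\right)$)
$Z = - \frac{1}{2976}$ ($Z = \frac{1}{64 \left(-11 + 40\right) - 4832} = \frac{1}{64 \cdot 29 - 4832} = \frac{1}{1856 - 4832} = \frac{1}{-2976} = - \frac{1}{2976} \approx -0.00033602$)
$c Z = 5 \left(- \frac{1}{2976}\right) = - \frac{5}{2976}$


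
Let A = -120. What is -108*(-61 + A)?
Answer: 19548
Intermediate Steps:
-108*(-61 + A) = -108*(-61 - 120) = -108*(-181) = 19548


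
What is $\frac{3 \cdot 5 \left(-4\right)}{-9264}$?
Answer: $\frac{5}{772} \approx 0.0064767$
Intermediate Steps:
$\frac{3 \cdot 5 \left(-4\right)}{-9264} = 15 \left(-4\right) \left(- \frac{1}{9264}\right) = \left(-60\right) \left(- \frac{1}{9264}\right) = \frac{5}{772}$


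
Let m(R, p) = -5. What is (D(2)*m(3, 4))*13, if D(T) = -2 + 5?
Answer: -195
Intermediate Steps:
D(T) = 3
(D(2)*m(3, 4))*13 = (3*(-5))*13 = -15*13 = -195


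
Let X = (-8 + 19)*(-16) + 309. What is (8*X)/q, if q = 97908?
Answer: 266/24477 ≈ 0.010867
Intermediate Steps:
X = 133 (X = 11*(-16) + 309 = -176 + 309 = 133)
(8*X)/q = (8*133)/97908 = 1064*(1/97908) = 266/24477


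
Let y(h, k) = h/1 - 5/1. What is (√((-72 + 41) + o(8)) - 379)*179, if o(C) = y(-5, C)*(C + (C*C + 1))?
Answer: -67841 + 179*I*√761 ≈ -67841.0 + 4937.9*I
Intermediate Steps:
y(h, k) = -5 + h (y(h, k) = h*1 - 5*1 = h - 5 = -5 + h)
o(C) = -10 - 10*C - 10*C² (o(C) = (-5 - 5)*(C + (C*C + 1)) = -10*(C + (C² + 1)) = -10*(C + (1 + C²)) = -10*(1 + C + C²) = -10 - 10*C - 10*C²)
(√((-72 + 41) + o(8)) - 379)*179 = (√((-72 + 41) + (-10 - 10*8 - 10*8²)) - 379)*179 = (√(-31 + (-10 - 80 - 10*64)) - 379)*179 = (√(-31 + (-10 - 80 - 640)) - 379)*179 = (√(-31 - 730) - 379)*179 = (√(-761) - 379)*179 = (I*√761 - 379)*179 = (-379 + I*√761)*179 = -67841 + 179*I*√761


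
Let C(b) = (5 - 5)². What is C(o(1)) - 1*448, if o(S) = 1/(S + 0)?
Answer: -448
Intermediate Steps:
o(S) = 1/S
C(b) = 0 (C(b) = 0² = 0)
C(o(1)) - 1*448 = 0 - 1*448 = 0 - 448 = -448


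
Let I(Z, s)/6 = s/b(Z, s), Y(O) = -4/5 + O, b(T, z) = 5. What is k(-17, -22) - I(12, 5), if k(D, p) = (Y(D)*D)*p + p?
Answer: -33426/5 ≈ -6685.2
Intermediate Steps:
Y(O) = -⅘ + O (Y(O) = (⅕)*(-4) + O = -⅘ + O)
k(D, p) = p + D*p*(-⅘ + D) (k(D, p) = ((-⅘ + D)*D)*p + p = (D*(-⅘ + D))*p + p = D*p*(-⅘ + D) + p = p + D*p*(-⅘ + D))
I(Z, s) = 6*s/5 (I(Z, s) = 6*(s/5) = 6*s/5)
k(-17, -22) - I(12, 5) = (⅕)*(-22)*(5 - 17*(-4 + 5*(-17))) - 6*5/5 = (⅕)*(-22)*(5 - 17*(-4 - 85)) - 1*6 = (⅕)*(-22)*(5 - 17*(-89)) - 6 = (⅕)*(-22)*(5 + 1513) - 6 = (⅕)*(-22)*1518 - 6 = -33396/5 - 6 = -33426/5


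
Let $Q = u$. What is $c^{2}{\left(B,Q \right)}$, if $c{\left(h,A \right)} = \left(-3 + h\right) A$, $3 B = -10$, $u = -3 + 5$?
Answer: $\frac{1444}{9} \approx 160.44$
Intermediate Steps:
$u = 2$
$Q = 2$
$B = - \frac{10}{3}$ ($B = \frac{1}{3} \left(-10\right) = - \frac{10}{3} \approx -3.3333$)
$c{\left(h,A \right)} = A \left(-3 + h\right)$
$c^{2}{\left(B,Q \right)} = \left(2 \left(-3 - \frac{10}{3}\right)\right)^{2} = \left(2 \left(- \frac{19}{3}\right)\right)^{2} = \left(- \frac{38}{3}\right)^{2} = \frac{1444}{9}$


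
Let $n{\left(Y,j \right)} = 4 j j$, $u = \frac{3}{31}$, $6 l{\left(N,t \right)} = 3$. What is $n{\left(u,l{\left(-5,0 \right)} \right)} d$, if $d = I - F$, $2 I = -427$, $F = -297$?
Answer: $\frac{167}{2} \approx 83.5$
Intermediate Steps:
$l{\left(N,t \right)} = \frac{1}{2}$ ($l{\left(N,t \right)} = \frac{1}{6} \cdot 3 = \frac{1}{2}$)
$I = - \frac{427}{2}$ ($I = \frac{1}{2} \left(-427\right) = - \frac{427}{2} \approx -213.5$)
$u = \frac{3}{31}$ ($u = 3 \cdot \frac{1}{31} = \frac{3}{31} \approx 0.096774$)
$n{\left(Y,j \right)} = 4 j^{2}$
$d = \frac{167}{2}$ ($d = - \frac{427}{2} - -297 = - \frac{427}{2} + 297 = \frac{167}{2} \approx 83.5$)
$n{\left(u,l{\left(-5,0 \right)} \right)} d = \frac{4}{4} \cdot \frac{167}{2} = 4 \cdot \frac{1}{4} \cdot \frac{167}{2} = 1 \cdot \frac{167}{2} = \frac{167}{2}$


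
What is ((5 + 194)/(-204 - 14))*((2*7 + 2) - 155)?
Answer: 27661/218 ≈ 126.89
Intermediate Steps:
((5 + 194)/(-204 - 14))*((2*7 + 2) - 155) = (199/(-218))*((14 + 2) - 155) = (199*(-1/218))*(16 - 155) = -199/218*(-139) = 27661/218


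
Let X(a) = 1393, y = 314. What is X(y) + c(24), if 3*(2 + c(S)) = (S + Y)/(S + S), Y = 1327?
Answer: 201655/144 ≈ 1400.4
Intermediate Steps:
c(S) = -2 + (1327 + S)/(6*S) (c(S) = -2 + ((S + 1327)/(S + S))/3 = -2 + ((1327 + S)/((2*S)))/3 = -2 + ((1327 + S)*(1/(2*S)))/3 = -2 + ((1327 + S)/(2*S))/3 = -2 + (1327 + S)/(6*S))
X(y) + c(24) = 1393 + (1/6)*(1327 - 11*24)/24 = 1393 + (1/6)*(1/24)*(1327 - 264) = 1393 + (1/6)*(1/24)*1063 = 1393 + 1063/144 = 201655/144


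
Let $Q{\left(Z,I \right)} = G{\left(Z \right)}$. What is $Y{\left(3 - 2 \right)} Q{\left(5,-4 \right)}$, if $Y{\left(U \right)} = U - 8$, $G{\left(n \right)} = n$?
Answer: $-35$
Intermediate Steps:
$Q{\left(Z,I \right)} = Z$
$Y{\left(U \right)} = -8 + U$ ($Y{\left(U \right)} = U - 8 = -8 + U$)
$Y{\left(3 - 2 \right)} Q{\left(5,-4 \right)} = \left(-8 + \left(3 - 2\right)\right) 5 = \left(-8 + 1\right) 5 = \left(-7\right) 5 = -35$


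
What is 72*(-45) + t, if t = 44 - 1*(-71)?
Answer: -3125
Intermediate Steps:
t = 115 (t = 44 + 71 = 115)
72*(-45) + t = 72*(-45) + 115 = -3240 + 115 = -3125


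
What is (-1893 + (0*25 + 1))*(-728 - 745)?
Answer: 2786916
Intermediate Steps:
(-1893 + (0*25 + 1))*(-728 - 745) = (-1893 + (0 + 1))*(-1473) = (-1893 + 1)*(-1473) = -1892*(-1473) = 2786916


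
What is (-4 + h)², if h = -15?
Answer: 361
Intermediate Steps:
(-4 + h)² = (-4 - 15)² = (-19)² = 361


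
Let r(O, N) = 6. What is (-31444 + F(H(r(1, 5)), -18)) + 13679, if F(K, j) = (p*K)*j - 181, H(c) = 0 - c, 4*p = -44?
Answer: -19134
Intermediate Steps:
p = -11 (p = (1/4)*(-44) = -11)
H(c) = -c
F(K, j) = -181 - 11*K*j (F(K, j) = (-11*K)*j - 181 = -11*K*j - 181 = -181 - 11*K*j)
(-31444 + F(H(r(1, 5)), -18)) + 13679 = (-31444 + (-181 - 11*(-1*6)*(-18))) + 13679 = (-31444 + (-181 - 11*(-6)*(-18))) + 13679 = (-31444 + (-181 - 1188)) + 13679 = (-31444 - 1369) + 13679 = -32813 + 13679 = -19134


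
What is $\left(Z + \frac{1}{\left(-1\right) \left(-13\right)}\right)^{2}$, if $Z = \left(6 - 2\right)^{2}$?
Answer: $\frac{43681}{169} \approx 258.47$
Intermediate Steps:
$Z = 16$ ($Z = 4^{2} = 16$)
$\left(Z + \frac{1}{\left(-1\right) \left(-13\right)}\right)^{2} = \left(16 + \frac{1}{\left(-1\right) \left(-13\right)}\right)^{2} = \left(16 + \frac{1}{13}\right)^{2} = \left(\frac{209}{13}\right)^{2} = \frac{43681}{169}$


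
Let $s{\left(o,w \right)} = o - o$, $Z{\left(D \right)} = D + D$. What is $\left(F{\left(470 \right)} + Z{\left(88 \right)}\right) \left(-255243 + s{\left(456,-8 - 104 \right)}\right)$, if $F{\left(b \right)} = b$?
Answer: $-164886978$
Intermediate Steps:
$Z{\left(D \right)} = 2 D$
$s{\left(o,w \right)} = 0$
$\left(F{\left(470 \right)} + Z{\left(88 \right)}\right) \left(-255243 + s{\left(456,-8 - 104 \right)}\right) = \left(470 + 2 \cdot 88\right) \left(-255243 + 0\right) = \left(470 + 176\right) \left(-255243\right) = 646 \left(-255243\right) = -164886978$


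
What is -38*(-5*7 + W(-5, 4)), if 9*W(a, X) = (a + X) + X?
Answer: 3952/3 ≈ 1317.3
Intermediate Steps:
W(a, X) = a/9 + 2*X/9 (W(a, X) = ((a + X) + X)/9 = ((X + a) + X)/9 = (a + 2*X)/9 = a/9 + 2*X/9)
-38*(-5*7 + W(-5, 4)) = -38*(-5*7 + ((1/9)*(-5) + (2/9)*4)) = -38*(-35 + (-5/9 + 8/9)) = -38*(-35 + 1/3) = -38*(-104/3) = 3952/3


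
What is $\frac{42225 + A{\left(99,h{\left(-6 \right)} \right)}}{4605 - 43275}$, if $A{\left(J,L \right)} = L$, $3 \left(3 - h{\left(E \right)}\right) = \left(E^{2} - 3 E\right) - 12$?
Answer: $- \frac{21107}{19335} \approx -1.0916$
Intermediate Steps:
$h{\left(E \right)} = 7 + E - \frac{E^{2}}{3}$ ($h{\left(E \right)} = 3 - \frac{\left(E^{2} - 3 E\right) - 12}{3} = 3 - \frac{-12 + E^{2} - 3 E}{3} = 3 + \left(4 + E - \frac{E^{2}}{3}\right) = 7 + E - \frac{E^{2}}{3}$)
$\frac{42225 + A{\left(99,h{\left(-6 \right)} \right)}}{4605 - 43275} = \frac{42225 - \left(-1 + 12\right)}{4605 - 43275} = \frac{42225 - 11}{-38670} = \left(42225 - 11\right) \left(- \frac{1}{38670}\right) = 42214 \left(- \frac{1}{38670}\right) = - \frac{21107}{19335}$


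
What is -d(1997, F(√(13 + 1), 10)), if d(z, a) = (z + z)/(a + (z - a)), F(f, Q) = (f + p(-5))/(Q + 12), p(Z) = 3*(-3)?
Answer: -2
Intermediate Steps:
p(Z) = -9
F(f, Q) = (-9 + f)/(12 + Q) (F(f, Q) = (f - 9)/(Q + 12) = (-9 + f)/(12 + Q))
d(z, a) = 2 (d(z, a) = (2*z)/z = 2)
-d(1997, F(√(13 + 1), 10)) = -1*2 = -2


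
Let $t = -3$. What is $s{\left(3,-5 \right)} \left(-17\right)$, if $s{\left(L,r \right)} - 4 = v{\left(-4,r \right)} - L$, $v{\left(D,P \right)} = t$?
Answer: $34$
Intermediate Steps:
$v{\left(D,P \right)} = -3$
$s{\left(L,r \right)} = 1 - L$ ($s{\left(L,r \right)} = 4 - \left(3 + L\right) = 1 - L$)
$s{\left(3,-5 \right)} \left(-17\right) = \left(1 - 3\right) \left(-17\right) = \left(-2\right) \left(-17\right) = 34$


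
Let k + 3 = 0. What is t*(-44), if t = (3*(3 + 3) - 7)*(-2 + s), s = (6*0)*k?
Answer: 968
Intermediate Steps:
k = -3 (k = -3 + 0 = -3)
s = 0 (s = (6*0)*(-3) = 0*(-3) = 0)
t = -22 (t = (3*(3 + 3) - 7)*(-2 + 0) = (3*6 - 7)*(-2) = (18 - 7)*(-2) = 11*(-2) = -22)
t*(-44) = -22*(-44) = 968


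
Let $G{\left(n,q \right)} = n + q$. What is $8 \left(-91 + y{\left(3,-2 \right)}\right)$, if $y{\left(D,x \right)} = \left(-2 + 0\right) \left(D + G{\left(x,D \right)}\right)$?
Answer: $-792$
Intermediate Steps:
$y{\left(D,x \right)} = - 4 D - 2 x$ ($y{\left(D,x \right)} = \left(-2 + 0\right) \left(D + \left(x + D\right)\right) = - 2 \left(D + \left(D + x\right)\right) = - 2 \left(x + 2 D\right) = - 4 D - 2 x$)
$8 \left(-91 + y{\left(3,-2 \right)}\right) = 8 \left(-91 - 8\right) = 8 \left(-99\right) = -792$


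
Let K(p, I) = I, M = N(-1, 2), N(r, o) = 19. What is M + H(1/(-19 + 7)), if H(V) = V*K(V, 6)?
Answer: 37/2 ≈ 18.500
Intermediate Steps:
M = 19
H(V) = 6*V (H(V) = V*6 = 6*V)
M + H(1/(-19 + 7)) = 19 + 6/(-19 + 7) = 19 + 6/(-12) = 19 + 6*(-1/12) = 19 - 1/2 = 37/2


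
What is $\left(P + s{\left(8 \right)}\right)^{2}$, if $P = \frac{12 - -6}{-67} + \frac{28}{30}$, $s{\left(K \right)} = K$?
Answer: $\frac{75829264}{1010025} \approx 75.077$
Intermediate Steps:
$P = \frac{668}{1005}$ ($P = \left(12 + 6\right) \left(- \frac{1}{67}\right) + 28 \cdot \frac{1}{30} = 18 \left(- \frac{1}{67}\right) + \frac{14}{15} = - \frac{18}{67} + \frac{14}{15} = \frac{668}{1005} \approx 0.66468$)
$\left(P + s{\left(8 \right)}\right)^{2} = \left(\frac{668}{1005} + 8\right)^{2} = \left(\frac{8708}{1005}\right)^{2} = \frac{75829264}{1010025}$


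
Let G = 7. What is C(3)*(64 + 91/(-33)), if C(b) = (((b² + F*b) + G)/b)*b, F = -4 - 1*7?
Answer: -34357/33 ≈ -1041.1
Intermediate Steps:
F = -11 (F = -4 - 7 = -11)
C(b) = 7 + b² - 11*b (C(b) = (((b² - 11*b) + 7)/b)*b = ((7 + b² - 11*b)/b)*b = 7 + b² - 11*b)
C(3)*(64 + 91/(-33)) = (7 + 3² - 11*3)*(64 + 91/(-33)) = (7 + 9 - 33)*(64 + 91*(-1/33)) = -17*(64 - 91/33) = -17*2021/33 = -34357/33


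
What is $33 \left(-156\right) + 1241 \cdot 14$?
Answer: $12226$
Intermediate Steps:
$33 \left(-156\right) + 1241 \cdot 14 = -5148 + 17374 = 12226$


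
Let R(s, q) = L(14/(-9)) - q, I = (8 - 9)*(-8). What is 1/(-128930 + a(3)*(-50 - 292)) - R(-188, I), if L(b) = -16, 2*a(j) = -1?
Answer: 3090215/128759 ≈ 24.000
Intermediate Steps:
a(j) = -½ (a(j) = (½)*(-1) = -½)
I = 8 (I = -1*(-8) = 8)
R(s, q) = -16 - q
1/(-128930 + a(3)*(-50 - 292)) - R(-188, I) = 1/(-128930 - (-50 - 292)/2) - (-16 - 1*8) = 1/(-128930 - ½*(-342)) - (-16 - 8) = 1/(-128930 + 171) - 1*(-24) = 1/(-128759) + 24 = -1/128759 + 24 = 3090215/128759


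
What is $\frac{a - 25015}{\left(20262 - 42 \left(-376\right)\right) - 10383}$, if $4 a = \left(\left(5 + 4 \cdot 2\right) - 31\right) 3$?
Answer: $- \frac{50057}{51342} \approx -0.97497$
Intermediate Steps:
$a = - \frac{27}{2}$ ($a = \frac{\left(\left(5 + 4 \cdot 2\right) - 31\right) 3}{4} = \frac{\left(\left(5 + 8\right) - 31\right) 3}{4} = \frac{\left(13 - 31\right) 3}{4} = \frac{\left(-18\right) 3}{4} = \frac{1}{4} \left(-54\right) = - \frac{27}{2} \approx -13.5$)
$\frac{a - 25015}{\left(20262 - 42 \left(-376\right)\right) - 10383} = \frac{- \frac{27}{2} - 25015}{\left(20262 - 42 \left(-376\right)\right) - 10383} = - \frac{50057}{2 \left(\left(20262 - -15792\right) - 10383\right)} = - \frac{50057}{2 \left(\left(20262 + 15792\right) - 10383\right)} = - \frac{50057}{2 \left(36054 - 10383\right)} = - \frac{50057}{2 \cdot 25671} = \left(- \frac{50057}{2}\right) \frac{1}{25671} = - \frac{50057}{51342}$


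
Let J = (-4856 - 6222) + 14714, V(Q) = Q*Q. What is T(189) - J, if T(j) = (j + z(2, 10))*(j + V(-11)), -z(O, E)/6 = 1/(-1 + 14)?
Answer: 712542/13 ≈ 54811.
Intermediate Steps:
z(O, E) = -6/13 (z(O, E) = -6/(-1 + 14) = -6/13)
V(Q) = Q**2
J = 3636 (J = -11078 + 14714 = 3636)
T(j) = (121 + j)*(-6/13 + j) (T(j) = (j - 6/13)*(j + (-11)**2) = (-6/13 + j)*(j + 121) = (-6/13 + j)*(121 + j) = (121 + j)*(-6/13 + j))
T(189) - J = (-726/13 + 189**2 + (1567/13)*189) - 1*3636 = (-726/13 + 35721 + 296163/13) - 3636 = 759810/13 - 3636 = 712542/13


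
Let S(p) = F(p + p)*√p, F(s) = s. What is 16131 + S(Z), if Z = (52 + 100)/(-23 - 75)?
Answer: 16131 - 304*I*√19/343 ≈ 16131.0 - 3.8633*I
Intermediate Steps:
Z = -76/49 (Z = 152/(-98) = 152*(-1/98) = -76/49 ≈ -1.5510)
S(p) = 2*p^(3/2) (S(p) = (p + p)*√p = (2*p)*√p = 2*p^(3/2))
16131 + S(Z) = 16131 + 2*(-76/49)^(3/2) = 16131 + 2*(-152*I*√19/343) = 16131 - 304*I*√19/343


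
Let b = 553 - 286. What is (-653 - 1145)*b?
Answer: -480066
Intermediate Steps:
b = 267
(-653 - 1145)*b = (-653 - 1145)*267 = -1798*267 = -480066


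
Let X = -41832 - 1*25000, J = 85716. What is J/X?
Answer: -21429/16708 ≈ -1.2826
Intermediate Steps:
X = -66832 (X = -41832 - 25000 = -66832)
J/X = 85716/(-66832) = 85716*(-1/66832) = -21429/16708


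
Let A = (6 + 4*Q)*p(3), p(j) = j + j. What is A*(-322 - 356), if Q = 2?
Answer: -56952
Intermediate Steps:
p(j) = 2*j
A = 84 (A = (6 + 4*2)*(2*3) = (6 + 8)*6 = 14*6 = 84)
A*(-322 - 356) = 84*(-322 - 356) = 84*(-678) = -56952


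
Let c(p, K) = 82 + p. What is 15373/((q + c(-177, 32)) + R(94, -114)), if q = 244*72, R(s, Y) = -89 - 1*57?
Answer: 15373/17327 ≈ 0.88723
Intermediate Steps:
R(s, Y) = -146 (R(s, Y) = -89 - 57 = -146)
q = 17568
15373/((q + c(-177, 32)) + R(94, -114)) = 15373/((17568 + (82 - 177)) - 146) = 15373/((17568 - 95) - 146) = 15373/(17473 - 146) = 15373/17327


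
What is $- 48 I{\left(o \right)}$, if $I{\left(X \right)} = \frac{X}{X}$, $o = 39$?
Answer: $-48$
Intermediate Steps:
$I{\left(X \right)} = 1$
$- 48 I{\left(o \right)} = \left(-48\right) 1 = -48$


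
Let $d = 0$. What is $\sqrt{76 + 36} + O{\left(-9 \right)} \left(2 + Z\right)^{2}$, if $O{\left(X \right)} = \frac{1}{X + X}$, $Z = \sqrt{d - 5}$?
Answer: $4 \sqrt{7} - \frac{\left(2 + i \sqrt{5}\right)^{2}}{18} \approx 10.639 - 0.4969 i$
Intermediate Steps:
$Z = i \sqrt{5}$ ($Z = \sqrt{0 - 5} = \sqrt{-5} = i \sqrt{5} \approx 2.2361 i$)
$O{\left(X \right)} = \frac{1}{2 X}$
$\sqrt{76 + 36} + O{\left(-9 \right)} \left(2 + Z\right)^{2} = \sqrt{76 + 36} + \frac{1}{2 \left(-9\right)} \left(2 + i \sqrt{5}\right)^{2} = \sqrt{112} + \frac{1}{2} \left(- \frac{1}{9}\right) \left(2 + i \sqrt{5}\right)^{2} = 4 \sqrt{7} - \frac{\left(2 + i \sqrt{5}\right)^{2}}{18}$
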